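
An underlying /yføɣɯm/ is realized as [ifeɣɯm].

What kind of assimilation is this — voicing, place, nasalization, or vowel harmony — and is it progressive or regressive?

/y/→[i] /ø/→[e].
Vowels agree with the last vowel, so the harmony is regressive.

vowel harmony, regressive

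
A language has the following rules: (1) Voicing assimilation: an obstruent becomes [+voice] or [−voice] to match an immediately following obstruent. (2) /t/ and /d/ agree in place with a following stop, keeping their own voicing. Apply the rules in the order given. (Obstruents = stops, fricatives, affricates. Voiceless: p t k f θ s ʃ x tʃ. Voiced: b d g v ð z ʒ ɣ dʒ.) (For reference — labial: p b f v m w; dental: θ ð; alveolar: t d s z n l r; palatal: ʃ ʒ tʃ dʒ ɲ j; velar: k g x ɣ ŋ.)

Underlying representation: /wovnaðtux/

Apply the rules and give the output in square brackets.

[wovnaθtux]

Rule 1: /ð/ before /t/ (voiceless) → [θ]
After rule 1: wovnaθtux
Rule 2: no segment meets the rule's conditions; no change.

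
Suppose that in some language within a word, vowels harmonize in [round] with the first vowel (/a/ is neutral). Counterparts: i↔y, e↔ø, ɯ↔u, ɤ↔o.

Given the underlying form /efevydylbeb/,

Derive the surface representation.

/y/ harmonizes with /e/ ([-round]) → [i]
/y/ harmonizes with /e/ ([-round]) → [i]

[efevidilbeb]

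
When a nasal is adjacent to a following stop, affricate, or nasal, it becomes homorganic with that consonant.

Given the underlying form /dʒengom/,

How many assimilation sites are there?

/n/ before /g/ (velar) → [ŋ]
1 segment changes.

1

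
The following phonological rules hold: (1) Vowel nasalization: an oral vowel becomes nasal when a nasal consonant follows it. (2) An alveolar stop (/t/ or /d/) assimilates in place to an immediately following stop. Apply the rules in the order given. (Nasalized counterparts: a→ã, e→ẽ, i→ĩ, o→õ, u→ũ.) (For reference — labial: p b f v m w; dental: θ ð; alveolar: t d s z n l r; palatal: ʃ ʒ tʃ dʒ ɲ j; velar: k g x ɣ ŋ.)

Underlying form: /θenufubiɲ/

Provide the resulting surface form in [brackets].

Rule 1: /e/ before nasal /n/ → [ẽ]
Rule 1: /i/ before nasal /ɲ/ → [ĩ]
After rule 1: θẽnufubĩɲ
Rule 2: no segment meets the rule's conditions; no change.

[θẽnufubĩɲ]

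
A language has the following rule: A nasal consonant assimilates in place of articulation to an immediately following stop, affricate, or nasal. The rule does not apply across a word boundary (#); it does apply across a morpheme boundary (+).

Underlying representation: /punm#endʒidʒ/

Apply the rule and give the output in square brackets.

/n/ before /m/ (labial) → [m]
/n/ before /dʒ/ (palatal) → [ɲ]

[pumm#eɲdʒidʒ]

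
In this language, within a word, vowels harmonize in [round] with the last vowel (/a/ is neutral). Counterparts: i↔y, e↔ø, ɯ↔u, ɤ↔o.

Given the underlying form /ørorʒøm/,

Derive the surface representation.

no segment meets the rule's conditions; no change.

[ørorʒøm]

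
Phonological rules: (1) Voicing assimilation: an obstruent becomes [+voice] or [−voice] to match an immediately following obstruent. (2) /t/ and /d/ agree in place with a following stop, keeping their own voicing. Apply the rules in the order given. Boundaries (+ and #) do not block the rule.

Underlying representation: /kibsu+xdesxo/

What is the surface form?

Rule 1: /b/ before /s/ (voiceless) → [p]
Rule 1: /x/ before /d/ (voiced) → [ɣ]
After rule 1: kipsu+ɣdesxo
Rule 2: no segment meets the rule's conditions; no change.

[kipsu+ɣdesxo]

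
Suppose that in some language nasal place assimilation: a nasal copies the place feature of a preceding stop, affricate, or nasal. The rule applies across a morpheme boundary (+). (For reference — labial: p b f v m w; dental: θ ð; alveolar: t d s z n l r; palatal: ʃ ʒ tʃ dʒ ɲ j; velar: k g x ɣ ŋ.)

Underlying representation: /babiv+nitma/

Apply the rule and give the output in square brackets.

[babiv+nitna]

/m/ after /t/ (alveolar) → [n]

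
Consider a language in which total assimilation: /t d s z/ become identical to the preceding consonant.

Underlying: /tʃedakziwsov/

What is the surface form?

/z/ after /k/ → [k] (total assimilation)
/s/ after /w/ → [w] (total assimilation)

[tʃedakkiwwov]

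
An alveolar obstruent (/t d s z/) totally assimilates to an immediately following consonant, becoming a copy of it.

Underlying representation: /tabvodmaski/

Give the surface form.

/d/ before /m/ → [m] (total assimilation)
/s/ before /k/ → [k] (total assimilation)

[tabvommakki]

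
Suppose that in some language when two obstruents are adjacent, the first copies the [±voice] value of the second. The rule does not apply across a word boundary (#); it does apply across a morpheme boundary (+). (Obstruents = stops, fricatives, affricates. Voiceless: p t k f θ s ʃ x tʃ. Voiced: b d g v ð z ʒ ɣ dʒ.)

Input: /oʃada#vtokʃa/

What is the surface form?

[oʃada#ftokʃa]

/v/ before /t/ (voiceless) → [f]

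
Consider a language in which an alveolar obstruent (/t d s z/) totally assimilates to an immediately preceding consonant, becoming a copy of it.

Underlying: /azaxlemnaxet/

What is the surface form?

[azaxlemnaxet]

no segment meets the rule's conditions; no change.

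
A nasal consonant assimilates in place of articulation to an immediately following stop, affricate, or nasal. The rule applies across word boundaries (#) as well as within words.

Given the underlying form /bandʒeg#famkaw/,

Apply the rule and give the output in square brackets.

[baɲdʒeg#faŋkaw]

/n/ before /dʒ/ (palatal) → [ɲ]
/m/ before /k/ (velar) → [ŋ]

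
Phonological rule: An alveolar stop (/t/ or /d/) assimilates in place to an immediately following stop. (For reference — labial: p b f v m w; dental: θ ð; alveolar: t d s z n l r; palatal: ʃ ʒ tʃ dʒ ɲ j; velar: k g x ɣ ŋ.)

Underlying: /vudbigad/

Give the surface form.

/d/ before /b/ (labial) → [b]

[vubbigad]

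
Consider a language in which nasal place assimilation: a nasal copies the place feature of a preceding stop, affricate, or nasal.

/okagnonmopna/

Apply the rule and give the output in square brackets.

/n/ after /g/ (velar) → [ŋ]
/m/ after /n/ (alveolar) → [n]
/n/ after /p/ (labial) → [m]

[okagŋonnopma]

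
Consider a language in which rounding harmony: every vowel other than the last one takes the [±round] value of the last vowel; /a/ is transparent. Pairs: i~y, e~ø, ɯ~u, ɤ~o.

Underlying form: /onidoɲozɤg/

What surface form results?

/o/ harmonizes with /ɤ/ ([-round]) → [ɤ]
/o/ harmonizes with /ɤ/ ([-round]) → [ɤ]
/o/ harmonizes with /ɤ/ ([-round]) → [ɤ]

[ɤnidɤɲɤzɤg]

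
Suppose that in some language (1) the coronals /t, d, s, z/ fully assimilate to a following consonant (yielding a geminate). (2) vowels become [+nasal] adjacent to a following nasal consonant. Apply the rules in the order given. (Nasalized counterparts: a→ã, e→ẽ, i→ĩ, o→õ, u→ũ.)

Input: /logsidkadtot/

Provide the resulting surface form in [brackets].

[logsikkattot]

Rule 1: /d/ before /k/ → [k] (total assimilation)
Rule 1: /d/ before /t/ → [t] (total assimilation)
After rule 1: logsikkattot
Rule 2: no segment meets the rule's conditions; no change.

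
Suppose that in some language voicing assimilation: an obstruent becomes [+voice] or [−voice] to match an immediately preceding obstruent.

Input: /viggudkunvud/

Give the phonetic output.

[viggudgunvud]

/k/ after /d/ (voiced) → [g]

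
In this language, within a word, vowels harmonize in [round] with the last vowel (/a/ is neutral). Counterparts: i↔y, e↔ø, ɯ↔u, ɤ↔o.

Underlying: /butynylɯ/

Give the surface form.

[bɯtinilɯ]

/u/ harmonizes with /ɯ/ ([-round]) → [ɯ]
/y/ harmonizes with /ɯ/ ([-round]) → [i]
/y/ harmonizes with /ɯ/ ([-round]) → [i]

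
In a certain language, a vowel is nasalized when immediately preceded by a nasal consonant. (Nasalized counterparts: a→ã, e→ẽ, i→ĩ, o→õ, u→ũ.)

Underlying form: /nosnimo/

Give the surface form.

[nõsnĩmõ]

/o/ after nasal /n/ → [õ]
/i/ after nasal /n/ → [ĩ]
/o/ after nasal /m/ → [õ]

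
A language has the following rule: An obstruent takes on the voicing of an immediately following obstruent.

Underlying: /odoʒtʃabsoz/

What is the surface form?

/ʒ/ before /tʃ/ (voiceless) → [ʃ]
/b/ before /s/ (voiceless) → [p]

[odoʃtʃapsoz]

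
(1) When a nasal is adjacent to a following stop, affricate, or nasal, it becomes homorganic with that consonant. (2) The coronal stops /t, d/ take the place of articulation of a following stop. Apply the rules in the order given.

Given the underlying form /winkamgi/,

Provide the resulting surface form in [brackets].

Rule 1: /n/ before /k/ (velar) → [ŋ]
Rule 1: /m/ before /g/ (velar) → [ŋ]
After rule 1: wiŋkaŋgi
Rule 2: no segment meets the rule's conditions; no change.

[wiŋkaŋgi]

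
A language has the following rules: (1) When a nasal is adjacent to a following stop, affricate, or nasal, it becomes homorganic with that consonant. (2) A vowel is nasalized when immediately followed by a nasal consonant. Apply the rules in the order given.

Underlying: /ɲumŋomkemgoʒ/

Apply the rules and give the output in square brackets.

[ɲũŋŋõŋkẽŋgoʒ]

Rule 1: /m/ before /ŋ/ (velar) → [ŋ]
Rule 1: /m/ before /k/ (velar) → [ŋ]
Rule 1: /m/ before /g/ (velar) → [ŋ]
After rule 1: ɲuŋŋoŋkeŋgoʒ
Rule 2: /u/ before nasal /ŋ/ → [ũ]
Rule 2: /o/ before nasal /ŋ/ → [õ]
Rule 2: /e/ before nasal /ŋ/ → [ẽ]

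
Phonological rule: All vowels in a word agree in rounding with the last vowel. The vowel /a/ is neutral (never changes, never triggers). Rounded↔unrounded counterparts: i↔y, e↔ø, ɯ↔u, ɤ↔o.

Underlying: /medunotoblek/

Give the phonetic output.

/u/ harmonizes with /e/ ([-round]) → [ɯ]
/o/ harmonizes with /e/ ([-round]) → [ɤ]
/o/ harmonizes with /e/ ([-round]) → [ɤ]

[medɯnɤtɤblek]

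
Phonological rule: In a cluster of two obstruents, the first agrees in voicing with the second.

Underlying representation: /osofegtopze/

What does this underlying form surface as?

/g/ before /t/ (voiceless) → [k]
/p/ before /z/ (voiced) → [b]

[osofektobze]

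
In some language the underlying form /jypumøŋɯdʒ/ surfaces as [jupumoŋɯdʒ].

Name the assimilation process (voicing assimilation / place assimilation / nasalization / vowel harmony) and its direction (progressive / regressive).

/y/→[u] /ø/→[o].
Vowels agree with the last vowel, so the harmony is regressive.

vowel harmony, regressive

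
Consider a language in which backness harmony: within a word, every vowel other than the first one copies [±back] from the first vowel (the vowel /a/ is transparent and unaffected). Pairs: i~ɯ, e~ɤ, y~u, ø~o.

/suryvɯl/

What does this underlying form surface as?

/y/ harmonizes with /u/ ([+back]) → [u]

[suruvɯl]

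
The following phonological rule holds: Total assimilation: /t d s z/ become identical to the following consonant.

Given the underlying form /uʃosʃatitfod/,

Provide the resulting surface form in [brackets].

[uʃoʃʃatiffod]

/s/ before /ʃ/ → [ʃ] (total assimilation)
/t/ before /f/ → [f] (total assimilation)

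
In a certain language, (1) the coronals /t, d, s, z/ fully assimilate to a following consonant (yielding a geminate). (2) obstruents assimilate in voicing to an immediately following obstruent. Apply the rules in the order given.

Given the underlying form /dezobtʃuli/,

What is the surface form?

[dezoptʃuli]

Rule 1: no segment meets the rule's conditions; no change.
After rule 1: dezobtʃuli
Rule 2: /b/ before /tʃ/ (voiceless) → [p]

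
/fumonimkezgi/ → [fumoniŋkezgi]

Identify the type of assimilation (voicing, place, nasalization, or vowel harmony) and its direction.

/m/→[ŋ].
Each target copies a feature from the following segment, so the direction is regressive.

place assimilation, regressive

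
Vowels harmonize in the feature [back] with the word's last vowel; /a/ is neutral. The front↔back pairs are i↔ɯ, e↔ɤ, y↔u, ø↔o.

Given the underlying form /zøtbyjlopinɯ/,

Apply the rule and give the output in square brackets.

/ø/ harmonizes with /ɯ/ ([+back]) → [o]
/y/ harmonizes with /ɯ/ ([+back]) → [u]
/i/ harmonizes with /ɯ/ ([+back]) → [ɯ]

[zotbujlopɯnɯ]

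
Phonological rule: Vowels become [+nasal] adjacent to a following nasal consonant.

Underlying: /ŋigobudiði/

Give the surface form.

[ŋigobudiði]

no segment meets the rule's conditions; no change.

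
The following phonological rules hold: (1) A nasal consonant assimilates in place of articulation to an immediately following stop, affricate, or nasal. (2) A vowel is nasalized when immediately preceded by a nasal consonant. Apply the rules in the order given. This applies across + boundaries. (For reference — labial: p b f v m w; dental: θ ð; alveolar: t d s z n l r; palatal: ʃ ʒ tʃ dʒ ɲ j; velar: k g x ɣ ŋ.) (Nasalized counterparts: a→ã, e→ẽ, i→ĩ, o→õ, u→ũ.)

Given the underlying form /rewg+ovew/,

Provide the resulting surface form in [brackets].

[rewg+ovew]

Rule 1: no segment meets the rule's conditions; no change.
After rule 1: rewg+ovew
Rule 2: no segment meets the rule's conditions; no change.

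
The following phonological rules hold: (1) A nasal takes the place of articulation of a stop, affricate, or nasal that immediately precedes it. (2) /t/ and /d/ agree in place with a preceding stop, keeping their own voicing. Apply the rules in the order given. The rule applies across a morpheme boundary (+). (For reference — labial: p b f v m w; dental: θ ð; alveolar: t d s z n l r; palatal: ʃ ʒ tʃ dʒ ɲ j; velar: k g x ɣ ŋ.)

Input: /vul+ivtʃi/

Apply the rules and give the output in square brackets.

Rule 1: no segment meets the rule's conditions; no change.
After rule 1: vul+ivtʃi
Rule 2: no segment meets the rule's conditions; no change.

[vul+ivtʃi]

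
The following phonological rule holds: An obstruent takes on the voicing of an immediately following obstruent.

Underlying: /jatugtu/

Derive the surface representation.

/g/ before /t/ (voiceless) → [k]

[jatuktu]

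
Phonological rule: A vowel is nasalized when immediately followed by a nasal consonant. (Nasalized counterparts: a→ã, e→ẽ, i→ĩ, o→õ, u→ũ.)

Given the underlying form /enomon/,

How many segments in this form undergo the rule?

3

/e/ before nasal /n/ → [ẽ]
/o/ before nasal /m/ → [õ]
/o/ before nasal /n/ → [õ]
3 segments change.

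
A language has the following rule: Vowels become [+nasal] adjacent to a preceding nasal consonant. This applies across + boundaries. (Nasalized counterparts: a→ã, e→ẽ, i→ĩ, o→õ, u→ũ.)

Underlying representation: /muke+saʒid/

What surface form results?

[mũke+saʒid]

/u/ after nasal /m/ → [ũ]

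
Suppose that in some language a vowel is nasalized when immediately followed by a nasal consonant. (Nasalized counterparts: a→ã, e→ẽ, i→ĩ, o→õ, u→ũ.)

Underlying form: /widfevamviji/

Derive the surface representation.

[widfevãmviji]

/a/ before nasal /m/ → [ã]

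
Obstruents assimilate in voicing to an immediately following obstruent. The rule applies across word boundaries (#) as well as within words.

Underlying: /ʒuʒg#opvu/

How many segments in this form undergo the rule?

1

/p/ before /v/ (voiced) → [b]
1 segment changes.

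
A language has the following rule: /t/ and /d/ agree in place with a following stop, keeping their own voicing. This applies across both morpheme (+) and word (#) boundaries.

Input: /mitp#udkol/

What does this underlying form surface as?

[mipp#ugkol]

/t/ before /p/ (labial) → [p]
/d/ before /k/ (velar) → [g]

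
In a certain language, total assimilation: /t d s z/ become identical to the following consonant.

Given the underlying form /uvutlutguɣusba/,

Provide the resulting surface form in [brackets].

/t/ before /l/ → [l] (total assimilation)
/t/ before /g/ → [g] (total assimilation)
/s/ before /b/ → [b] (total assimilation)

[uvullugguɣubba]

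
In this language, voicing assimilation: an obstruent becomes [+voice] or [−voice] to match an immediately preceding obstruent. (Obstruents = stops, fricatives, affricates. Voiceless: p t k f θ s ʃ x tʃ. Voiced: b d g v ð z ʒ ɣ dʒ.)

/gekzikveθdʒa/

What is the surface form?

/z/ after /k/ (voiceless) → [s]
/v/ after /k/ (voiceless) → [f]
/dʒ/ after /θ/ (voiceless) → [tʃ]

[geksikfeθtʃa]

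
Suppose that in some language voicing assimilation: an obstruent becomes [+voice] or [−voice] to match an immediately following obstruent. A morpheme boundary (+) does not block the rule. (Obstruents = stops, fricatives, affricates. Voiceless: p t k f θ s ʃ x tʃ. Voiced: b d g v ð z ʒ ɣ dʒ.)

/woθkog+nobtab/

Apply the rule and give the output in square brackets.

[woθkog+noptab]

/b/ before /t/ (voiceless) → [p]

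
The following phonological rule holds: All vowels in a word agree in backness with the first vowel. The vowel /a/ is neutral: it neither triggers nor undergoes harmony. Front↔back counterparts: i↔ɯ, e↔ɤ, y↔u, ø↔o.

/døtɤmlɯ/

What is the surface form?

[døtemli]

/ɤ/ harmonizes with /ø/ ([-back]) → [e]
/ɯ/ harmonizes with /ø/ ([-back]) → [i]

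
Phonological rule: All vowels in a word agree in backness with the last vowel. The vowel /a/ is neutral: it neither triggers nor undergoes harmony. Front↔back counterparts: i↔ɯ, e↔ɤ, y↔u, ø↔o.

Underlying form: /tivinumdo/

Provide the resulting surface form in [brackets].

[tɯvɯnumdo]

/i/ harmonizes with /o/ ([+back]) → [ɯ]
/i/ harmonizes with /o/ ([+back]) → [ɯ]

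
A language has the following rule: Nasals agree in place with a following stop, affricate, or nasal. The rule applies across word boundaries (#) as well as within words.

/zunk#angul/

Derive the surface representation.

[zuŋk#aŋgul]

/n/ before /k/ (velar) → [ŋ]
/n/ before /g/ (velar) → [ŋ]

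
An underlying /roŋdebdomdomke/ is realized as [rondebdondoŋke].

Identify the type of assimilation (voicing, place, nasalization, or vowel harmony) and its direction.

/ŋ/→[n] /m/→[n] /m/→[ŋ].
Each target copies a feature from the following segment, so the direction is regressive.

place assimilation, regressive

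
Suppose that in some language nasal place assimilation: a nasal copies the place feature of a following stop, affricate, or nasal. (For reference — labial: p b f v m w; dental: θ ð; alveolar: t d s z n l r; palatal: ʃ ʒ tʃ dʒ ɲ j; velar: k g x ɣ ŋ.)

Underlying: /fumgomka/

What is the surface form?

/m/ before /g/ (velar) → [ŋ]
/m/ before /k/ (velar) → [ŋ]

[fuŋgoŋka]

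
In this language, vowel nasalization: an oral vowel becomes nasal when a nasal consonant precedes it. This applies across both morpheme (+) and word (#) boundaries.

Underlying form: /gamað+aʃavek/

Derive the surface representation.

[gamãð+aʃavek]

/a/ after nasal /m/ → [ã]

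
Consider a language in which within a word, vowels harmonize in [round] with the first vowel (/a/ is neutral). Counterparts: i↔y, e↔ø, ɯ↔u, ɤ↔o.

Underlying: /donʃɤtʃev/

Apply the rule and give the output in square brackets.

/ɤ/ harmonizes with /o/ ([+round]) → [o]
/e/ harmonizes with /o/ ([+round]) → [ø]

[donʃotʃøv]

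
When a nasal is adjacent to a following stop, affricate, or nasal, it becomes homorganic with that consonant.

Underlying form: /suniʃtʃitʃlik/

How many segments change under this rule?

No segment meets the rule's conditions.

0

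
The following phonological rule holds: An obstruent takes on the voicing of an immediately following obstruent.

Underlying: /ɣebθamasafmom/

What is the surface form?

/b/ before /θ/ (voiceless) → [p]

[ɣepθamasafmom]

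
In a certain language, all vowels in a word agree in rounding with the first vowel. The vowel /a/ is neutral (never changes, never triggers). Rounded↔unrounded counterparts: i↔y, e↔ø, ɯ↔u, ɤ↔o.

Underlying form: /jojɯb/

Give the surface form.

/ɯ/ harmonizes with /o/ ([+round]) → [u]

[jojub]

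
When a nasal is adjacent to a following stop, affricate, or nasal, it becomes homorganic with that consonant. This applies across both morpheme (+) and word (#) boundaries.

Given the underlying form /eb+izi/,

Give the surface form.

[eb+izi]

no segment meets the rule's conditions; no change.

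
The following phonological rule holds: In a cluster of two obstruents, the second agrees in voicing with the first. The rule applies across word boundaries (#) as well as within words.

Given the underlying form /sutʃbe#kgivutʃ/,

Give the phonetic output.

[sutʃpe#kkivutʃ]

/b/ after /tʃ/ (voiceless) → [p]
/g/ after /k/ (voiceless) → [k]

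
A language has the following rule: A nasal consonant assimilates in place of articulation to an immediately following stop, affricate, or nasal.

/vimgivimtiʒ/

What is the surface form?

[viŋgivintiʒ]

/m/ before /g/ (velar) → [ŋ]
/m/ before /t/ (alveolar) → [n]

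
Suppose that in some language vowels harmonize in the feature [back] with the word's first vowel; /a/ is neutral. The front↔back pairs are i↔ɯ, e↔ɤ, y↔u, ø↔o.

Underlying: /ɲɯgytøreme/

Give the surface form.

/y/ harmonizes with /ɯ/ ([+back]) → [u]
/ø/ harmonizes with /ɯ/ ([+back]) → [o]
/e/ harmonizes with /ɯ/ ([+back]) → [ɤ]
/e/ harmonizes with /ɯ/ ([+back]) → [ɤ]

[ɲɯgutorɤmɤ]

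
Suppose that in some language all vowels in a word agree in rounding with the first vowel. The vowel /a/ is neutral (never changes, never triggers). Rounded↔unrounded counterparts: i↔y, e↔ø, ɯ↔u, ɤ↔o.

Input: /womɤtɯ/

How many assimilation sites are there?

2

/ɤ/ harmonizes with /o/ ([+round]) → [o]
/ɯ/ harmonizes with /o/ ([+round]) → [u]
2 segments change.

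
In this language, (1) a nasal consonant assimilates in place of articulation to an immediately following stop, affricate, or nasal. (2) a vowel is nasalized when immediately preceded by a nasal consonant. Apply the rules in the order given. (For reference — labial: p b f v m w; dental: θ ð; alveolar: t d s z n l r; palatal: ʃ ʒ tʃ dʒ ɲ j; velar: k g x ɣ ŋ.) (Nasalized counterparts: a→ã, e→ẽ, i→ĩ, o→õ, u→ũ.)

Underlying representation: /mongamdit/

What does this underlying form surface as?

Rule 1: /n/ before /g/ (velar) → [ŋ]
Rule 1: /m/ before /d/ (alveolar) → [n]
After rule 1: moŋgandit
Rule 2: /o/ after nasal /m/ → [õ]

[mõŋgandit]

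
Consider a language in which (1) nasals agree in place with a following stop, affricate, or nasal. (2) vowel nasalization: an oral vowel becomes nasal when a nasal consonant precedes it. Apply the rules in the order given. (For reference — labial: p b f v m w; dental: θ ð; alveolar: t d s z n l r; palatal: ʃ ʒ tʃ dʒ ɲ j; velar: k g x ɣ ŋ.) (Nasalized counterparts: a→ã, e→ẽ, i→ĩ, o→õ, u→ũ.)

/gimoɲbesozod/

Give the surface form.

Rule 1: /ɲ/ before /b/ (labial) → [m]
After rule 1: gimombesozod
Rule 2: /o/ after nasal /m/ → [õ]

[gimõmbesozod]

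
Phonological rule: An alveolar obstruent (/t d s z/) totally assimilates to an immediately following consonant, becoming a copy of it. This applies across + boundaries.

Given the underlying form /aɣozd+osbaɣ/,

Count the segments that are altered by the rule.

/z/ before /d/ → [d] (total assimilation)
/s/ before /b/ → [b] (total assimilation)
2 segments change.

2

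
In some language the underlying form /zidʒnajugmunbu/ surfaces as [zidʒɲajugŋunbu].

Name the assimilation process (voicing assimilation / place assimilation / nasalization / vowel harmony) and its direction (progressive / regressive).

/n/→[ɲ] /m/→[ŋ].
Each target copies a feature from the preceding segment, so the direction is progressive.

place assimilation, progressive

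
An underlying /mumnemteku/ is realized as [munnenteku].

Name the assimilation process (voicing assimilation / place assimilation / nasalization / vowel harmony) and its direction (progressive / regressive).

place assimilation, regressive

/m/→[n] /m/→[n].
Each target copies a feature from the following segment, so the direction is regressive.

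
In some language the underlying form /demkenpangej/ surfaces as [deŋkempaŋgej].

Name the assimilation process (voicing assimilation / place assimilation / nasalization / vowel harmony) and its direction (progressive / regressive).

/m/→[ŋ] /n/→[m] /n/→[ŋ].
Each target copies a feature from the following segment, so the direction is regressive.

place assimilation, regressive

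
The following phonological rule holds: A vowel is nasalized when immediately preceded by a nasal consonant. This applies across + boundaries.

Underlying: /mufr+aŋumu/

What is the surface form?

/u/ after nasal /m/ → [ũ]
/u/ after nasal /ŋ/ → [ũ]
/u/ after nasal /m/ → [ũ]

[mũfr+aŋũmũ]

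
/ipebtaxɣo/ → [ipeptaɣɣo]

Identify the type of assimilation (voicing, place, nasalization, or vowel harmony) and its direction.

/b/→[p] /x/→[ɣ].
Each target copies a feature from the following segment, so the direction is regressive.

voicing assimilation, regressive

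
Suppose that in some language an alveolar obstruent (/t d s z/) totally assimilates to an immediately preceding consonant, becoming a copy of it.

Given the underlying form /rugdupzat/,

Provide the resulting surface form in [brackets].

[rugguppat]

/d/ after /g/ → [g] (total assimilation)
/z/ after /p/ → [p] (total assimilation)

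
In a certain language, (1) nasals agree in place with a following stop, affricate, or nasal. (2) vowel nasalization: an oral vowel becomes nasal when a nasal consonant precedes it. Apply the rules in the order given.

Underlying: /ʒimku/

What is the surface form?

Rule 1: /m/ before /k/ (velar) → [ŋ]
After rule 1: ʒiŋku
Rule 2: no segment meets the rule's conditions; no change.

[ʒiŋku]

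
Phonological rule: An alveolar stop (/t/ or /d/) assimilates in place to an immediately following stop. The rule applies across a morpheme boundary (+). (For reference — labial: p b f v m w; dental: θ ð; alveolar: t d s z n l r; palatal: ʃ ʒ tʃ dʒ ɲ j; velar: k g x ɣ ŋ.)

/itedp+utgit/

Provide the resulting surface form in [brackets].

/d/ before /p/ (labial) → [b]
/t/ before /g/ (velar) → [k]

[itebp+ukgit]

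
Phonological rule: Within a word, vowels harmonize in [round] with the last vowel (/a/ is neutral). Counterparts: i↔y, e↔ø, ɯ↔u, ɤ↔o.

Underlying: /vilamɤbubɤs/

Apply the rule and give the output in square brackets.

/u/ harmonizes with /ɤ/ ([-round]) → [ɯ]

[vilamɤbɯbɤs]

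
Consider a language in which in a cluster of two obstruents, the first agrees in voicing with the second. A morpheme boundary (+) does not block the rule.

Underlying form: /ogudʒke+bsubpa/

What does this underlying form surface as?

[ogutʃke+psuppa]

/dʒ/ before /k/ (voiceless) → [tʃ]
/b/ before /s/ (voiceless) → [p]
/b/ before /p/ (voiceless) → [p]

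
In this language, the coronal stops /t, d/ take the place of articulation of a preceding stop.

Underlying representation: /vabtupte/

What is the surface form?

/t/ after /b/ (labial) → [p]
/t/ after /p/ (labial) → [p]

[vabpuppe]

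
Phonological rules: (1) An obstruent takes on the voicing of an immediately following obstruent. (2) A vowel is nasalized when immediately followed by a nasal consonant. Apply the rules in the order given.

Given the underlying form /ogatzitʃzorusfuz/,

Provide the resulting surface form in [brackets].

Rule 1: /t/ before /z/ (voiced) → [d]
Rule 1: /tʃ/ before /z/ (voiced) → [dʒ]
After rule 1: ogadzidʒzorusfuz
Rule 2: no segment meets the rule's conditions; no change.

[ogadzidʒzorusfuz]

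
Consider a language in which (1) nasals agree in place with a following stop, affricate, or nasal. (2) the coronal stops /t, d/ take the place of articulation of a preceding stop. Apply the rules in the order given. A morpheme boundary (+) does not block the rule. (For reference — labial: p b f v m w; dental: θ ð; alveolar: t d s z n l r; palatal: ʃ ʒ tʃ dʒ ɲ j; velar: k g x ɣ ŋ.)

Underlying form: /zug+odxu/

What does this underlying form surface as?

Rule 1: no segment meets the rule's conditions; no change.
After rule 1: zug+odxu
Rule 2: no segment meets the rule's conditions; no change.

[zug+odxu]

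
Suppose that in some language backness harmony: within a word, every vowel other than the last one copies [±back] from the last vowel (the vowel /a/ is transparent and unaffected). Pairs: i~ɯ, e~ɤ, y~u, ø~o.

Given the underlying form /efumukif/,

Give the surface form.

/u/ harmonizes with /i/ ([-back]) → [y]
/u/ harmonizes with /i/ ([-back]) → [y]

[efymykif]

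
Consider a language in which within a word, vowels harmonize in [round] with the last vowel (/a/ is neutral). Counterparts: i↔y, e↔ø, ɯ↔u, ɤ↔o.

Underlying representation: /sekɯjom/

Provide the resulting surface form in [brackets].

/e/ harmonizes with /o/ ([+round]) → [ø]
/ɯ/ harmonizes with /o/ ([+round]) → [u]

[søkujom]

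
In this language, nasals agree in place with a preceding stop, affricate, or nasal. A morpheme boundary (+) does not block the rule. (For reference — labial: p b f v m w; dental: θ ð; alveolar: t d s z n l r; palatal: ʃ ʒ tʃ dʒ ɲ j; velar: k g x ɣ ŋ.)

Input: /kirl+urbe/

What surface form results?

[kirl+urbe]

no segment meets the rule's conditions; no change.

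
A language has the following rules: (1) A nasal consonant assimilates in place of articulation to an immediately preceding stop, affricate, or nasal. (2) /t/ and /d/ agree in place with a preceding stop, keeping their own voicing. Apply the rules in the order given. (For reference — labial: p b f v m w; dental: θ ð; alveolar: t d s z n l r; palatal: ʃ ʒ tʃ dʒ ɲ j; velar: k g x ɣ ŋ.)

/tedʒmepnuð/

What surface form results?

Rule 1: /m/ after /dʒ/ (palatal) → [ɲ]
Rule 1: /n/ after /p/ (labial) → [m]
After rule 1: tedʒɲepmuð
Rule 2: no segment meets the rule's conditions; no change.

[tedʒɲepmuð]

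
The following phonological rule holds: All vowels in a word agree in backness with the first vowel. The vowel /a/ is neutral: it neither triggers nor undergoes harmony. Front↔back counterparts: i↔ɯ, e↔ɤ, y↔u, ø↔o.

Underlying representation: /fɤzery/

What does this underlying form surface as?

[fɤzɤru]

/e/ harmonizes with /ɤ/ ([+back]) → [ɤ]
/y/ harmonizes with /ɤ/ ([+back]) → [u]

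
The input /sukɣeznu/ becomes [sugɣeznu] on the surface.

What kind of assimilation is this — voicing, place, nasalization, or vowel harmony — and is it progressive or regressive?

voicing assimilation, regressive

/k/→[g].
Each target copies a feature from the following segment, so the direction is regressive.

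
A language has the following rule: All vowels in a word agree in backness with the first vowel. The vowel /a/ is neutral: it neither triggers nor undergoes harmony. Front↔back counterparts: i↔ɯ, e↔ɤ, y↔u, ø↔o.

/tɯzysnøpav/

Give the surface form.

[tɯzusnopav]

/y/ harmonizes with /ɯ/ ([+back]) → [u]
/ø/ harmonizes with /ɯ/ ([+back]) → [o]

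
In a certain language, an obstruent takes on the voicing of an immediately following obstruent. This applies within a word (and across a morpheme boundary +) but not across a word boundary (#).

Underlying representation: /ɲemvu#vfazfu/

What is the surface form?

/v/ before /f/ (voiceless) → [f]
/z/ before /f/ (voiceless) → [s]

[ɲemvu#ffasfu]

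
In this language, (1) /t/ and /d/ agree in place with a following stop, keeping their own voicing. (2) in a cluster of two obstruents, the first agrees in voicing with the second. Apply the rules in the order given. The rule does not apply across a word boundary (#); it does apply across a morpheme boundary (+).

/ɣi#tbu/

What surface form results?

[ɣi#bbu]

Rule 1: /t/ before /b/ (labial) → [p]
After rule 1: ɣi#pbu
Rule 2: /p/ before /b/ (voiced) → [b]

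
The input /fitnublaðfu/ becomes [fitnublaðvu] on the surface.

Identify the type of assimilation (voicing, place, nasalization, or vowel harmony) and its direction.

/f/→[v].
Each target copies a feature from the preceding segment, so the direction is progressive.

voicing assimilation, progressive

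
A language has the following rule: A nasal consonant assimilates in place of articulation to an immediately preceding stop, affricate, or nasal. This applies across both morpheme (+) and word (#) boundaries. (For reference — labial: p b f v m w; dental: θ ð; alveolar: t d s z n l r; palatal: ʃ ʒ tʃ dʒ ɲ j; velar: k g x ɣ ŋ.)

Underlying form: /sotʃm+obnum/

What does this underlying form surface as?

/m/ after /tʃ/ (palatal) → [ɲ]
/n/ after /b/ (labial) → [m]

[sotʃɲ+obmum]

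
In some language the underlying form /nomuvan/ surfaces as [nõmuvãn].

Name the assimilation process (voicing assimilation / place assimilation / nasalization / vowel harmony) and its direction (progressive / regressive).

nasalization, regressive

/o/→[õ] /a/→[ã].
Each target copies a feature from the following segment, so the direction is regressive.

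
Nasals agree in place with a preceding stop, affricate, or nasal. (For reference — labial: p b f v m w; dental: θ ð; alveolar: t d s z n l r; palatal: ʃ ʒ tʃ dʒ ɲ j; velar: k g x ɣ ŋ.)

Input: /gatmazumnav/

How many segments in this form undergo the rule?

/m/ after /t/ (alveolar) → [n]
/n/ after /m/ (labial) → [m]
2 segments change.

2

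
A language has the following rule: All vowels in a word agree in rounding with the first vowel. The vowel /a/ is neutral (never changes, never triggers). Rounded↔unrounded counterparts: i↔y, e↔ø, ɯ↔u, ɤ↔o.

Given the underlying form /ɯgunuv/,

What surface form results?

/u/ harmonizes with /ɯ/ ([-round]) → [ɯ]
/u/ harmonizes with /ɯ/ ([-round]) → [ɯ]

[ɯgɯnɯv]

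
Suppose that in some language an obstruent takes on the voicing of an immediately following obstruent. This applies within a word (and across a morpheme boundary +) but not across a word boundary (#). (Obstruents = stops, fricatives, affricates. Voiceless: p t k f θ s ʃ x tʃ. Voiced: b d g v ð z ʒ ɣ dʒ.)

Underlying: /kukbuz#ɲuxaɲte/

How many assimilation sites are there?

/k/ before /b/ (voiced) → [g]
1 segment changes.

1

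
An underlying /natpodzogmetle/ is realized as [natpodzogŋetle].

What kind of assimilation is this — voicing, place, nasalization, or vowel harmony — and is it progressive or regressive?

place assimilation, progressive

/m/→[ŋ].
Each target copies a feature from the preceding segment, so the direction is progressive.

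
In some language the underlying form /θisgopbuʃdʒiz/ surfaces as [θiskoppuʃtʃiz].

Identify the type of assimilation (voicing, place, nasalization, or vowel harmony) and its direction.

voicing assimilation, progressive

/g/→[k] /b/→[p] /dʒ/→[tʃ].
Each target copies a feature from the preceding segment, so the direction is progressive.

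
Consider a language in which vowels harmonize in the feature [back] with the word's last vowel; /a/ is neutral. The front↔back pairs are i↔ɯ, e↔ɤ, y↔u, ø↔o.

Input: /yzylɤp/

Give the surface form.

[uzulɤp]

/y/ harmonizes with /ɤ/ ([+back]) → [u]
/y/ harmonizes with /ɤ/ ([+back]) → [u]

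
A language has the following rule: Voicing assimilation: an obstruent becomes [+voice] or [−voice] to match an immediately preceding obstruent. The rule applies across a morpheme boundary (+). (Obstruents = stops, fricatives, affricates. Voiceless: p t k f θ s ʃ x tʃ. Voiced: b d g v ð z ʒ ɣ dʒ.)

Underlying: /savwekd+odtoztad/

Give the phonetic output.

[savwekt+oddozdad]

/d/ after /k/ (voiceless) → [t]
/t/ after /d/ (voiced) → [d]
/t/ after /z/ (voiced) → [d]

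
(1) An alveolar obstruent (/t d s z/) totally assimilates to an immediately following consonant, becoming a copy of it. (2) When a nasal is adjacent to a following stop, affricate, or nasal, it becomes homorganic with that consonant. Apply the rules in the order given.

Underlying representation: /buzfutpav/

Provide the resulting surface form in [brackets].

[buffuppav]

Rule 1: /z/ before /f/ → [f] (total assimilation)
Rule 1: /t/ before /p/ → [p] (total assimilation)
After rule 1: buffuppav
Rule 2: no segment meets the rule's conditions; no change.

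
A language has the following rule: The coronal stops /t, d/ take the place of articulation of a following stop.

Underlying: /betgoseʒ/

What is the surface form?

[bekgoseʒ]

/t/ before /g/ (velar) → [k]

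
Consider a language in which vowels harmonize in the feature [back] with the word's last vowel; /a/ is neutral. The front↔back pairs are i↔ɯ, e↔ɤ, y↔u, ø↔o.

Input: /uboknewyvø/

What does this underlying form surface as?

/u/ harmonizes with /ø/ ([-back]) → [y]
/o/ harmonizes with /ø/ ([-back]) → [ø]

[ybøknewyvø]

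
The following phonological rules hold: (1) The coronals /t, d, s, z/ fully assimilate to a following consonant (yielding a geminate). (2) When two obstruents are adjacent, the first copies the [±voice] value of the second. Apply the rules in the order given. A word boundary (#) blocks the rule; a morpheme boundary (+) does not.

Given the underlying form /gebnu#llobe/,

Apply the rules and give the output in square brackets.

Rule 1: no segment meets the rule's conditions; no change.
After rule 1: gebnu#llobe
Rule 2: no segment meets the rule's conditions; no change.

[gebnu#llobe]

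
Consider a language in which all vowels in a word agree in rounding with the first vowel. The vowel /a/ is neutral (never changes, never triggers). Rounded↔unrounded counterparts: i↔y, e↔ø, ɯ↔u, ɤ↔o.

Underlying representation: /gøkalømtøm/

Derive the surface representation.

no segment meets the rule's conditions; no change.

[gøkalømtøm]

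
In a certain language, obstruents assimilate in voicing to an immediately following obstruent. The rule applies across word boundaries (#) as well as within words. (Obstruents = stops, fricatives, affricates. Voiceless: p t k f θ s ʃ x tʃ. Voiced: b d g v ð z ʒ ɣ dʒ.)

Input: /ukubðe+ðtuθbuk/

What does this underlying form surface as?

[ukubðe+θtuðbuk]

/ð/ before /t/ (voiceless) → [θ]
/θ/ before /b/ (voiced) → [ð]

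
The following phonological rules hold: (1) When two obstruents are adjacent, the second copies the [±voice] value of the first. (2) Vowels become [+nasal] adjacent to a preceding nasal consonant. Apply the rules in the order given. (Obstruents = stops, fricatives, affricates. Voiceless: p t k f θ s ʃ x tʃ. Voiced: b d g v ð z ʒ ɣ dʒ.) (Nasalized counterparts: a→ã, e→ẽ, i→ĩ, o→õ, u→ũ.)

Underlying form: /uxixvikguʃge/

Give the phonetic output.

Rule 1: /v/ after /x/ (voiceless) → [f]
Rule 1: /g/ after /k/ (voiceless) → [k]
Rule 1: /g/ after /ʃ/ (voiceless) → [k]
After rule 1: uxixfikkuʃke
Rule 2: no segment meets the rule's conditions; no change.

[uxixfikkuʃke]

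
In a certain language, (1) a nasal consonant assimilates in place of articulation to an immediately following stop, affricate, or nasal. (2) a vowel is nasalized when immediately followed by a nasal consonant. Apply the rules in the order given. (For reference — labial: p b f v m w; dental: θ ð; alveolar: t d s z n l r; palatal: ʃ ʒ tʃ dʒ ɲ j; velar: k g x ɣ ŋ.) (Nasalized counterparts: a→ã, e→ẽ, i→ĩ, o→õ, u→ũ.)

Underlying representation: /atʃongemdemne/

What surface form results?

Rule 1: /n/ before /g/ (velar) → [ŋ]
Rule 1: /m/ before /d/ (alveolar) → [n]
Rule 1: /m/ before /n/ (alveolar) → [n]
After rule 1: atʃoŋgendenne
Rule 2: /o/ before nasal /ŋ/ → [õ]
Rule 2: /e/ before nasal /n/ → [ẽ]
Rule 2: /e/ before nasal /n/ → [ẽ]

[atʃõŋgẽndẽnne]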